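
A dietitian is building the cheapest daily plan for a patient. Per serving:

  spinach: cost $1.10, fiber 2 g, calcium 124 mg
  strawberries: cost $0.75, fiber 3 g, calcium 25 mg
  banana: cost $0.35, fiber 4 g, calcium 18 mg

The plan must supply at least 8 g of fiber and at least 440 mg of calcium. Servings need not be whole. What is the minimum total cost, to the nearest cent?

Compare the cost at each extreme point of the feasible region.
spinach only: max(8/2, 440/124) = 4 servings → $4.40.
strawberries only: max(8/3, 440/25) = 17.6 servings → $13.20.
banana only: max(8/4, 440/18) = 24.44 servings → $8.56.
spinach + strawberries with both tight: 3.478 servings and 0.3478 servings → $4.09.
spinach + banana with both tight: 3.513 servings and 0.2435 servings → $3.95.
strawberries + banana: intersection lies outside the first quadrant.
The minimum over all feasible corners is $3.95.

$3.95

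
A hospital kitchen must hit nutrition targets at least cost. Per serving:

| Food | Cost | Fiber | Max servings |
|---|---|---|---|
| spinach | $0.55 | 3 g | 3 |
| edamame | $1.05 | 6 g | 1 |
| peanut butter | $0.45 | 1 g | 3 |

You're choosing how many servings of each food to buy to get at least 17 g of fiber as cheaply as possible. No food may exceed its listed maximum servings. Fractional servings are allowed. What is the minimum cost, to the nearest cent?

Cost per g of fiber: edamame $0.1750, spinach $0.1833, peanut butter $0.4500.
Take 1 serving of edamame: +6.0 g fiber for $1.05 (total $1.05, still need 11.0 g).
Take 3 servings of spinach: +9.0 g fiber for $1.65 (total $2.70, still need 2.0 g).
Take 2 servings of peanut butter: +2.0 g fiber for $0.90 (total $3.60, still need 0.0 g).
Filling from the cheapest source first is optimal under one linear minimum: $3.60.

$3.60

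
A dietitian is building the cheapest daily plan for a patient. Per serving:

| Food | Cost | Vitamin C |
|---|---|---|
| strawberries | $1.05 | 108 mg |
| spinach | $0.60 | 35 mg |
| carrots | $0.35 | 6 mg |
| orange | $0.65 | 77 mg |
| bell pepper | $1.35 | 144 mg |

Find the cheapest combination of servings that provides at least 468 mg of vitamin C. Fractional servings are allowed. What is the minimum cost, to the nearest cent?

Cost per mg of vitamin C: orange $0.0084, bell pepper $0.0094, strawberries $0.0097, spinach $0.0171, carrots $0.0583.
With no serving limits, use only orange: 468 mg / 77 mg = 6.078 servings × $0.65 = $3.95.

$3.95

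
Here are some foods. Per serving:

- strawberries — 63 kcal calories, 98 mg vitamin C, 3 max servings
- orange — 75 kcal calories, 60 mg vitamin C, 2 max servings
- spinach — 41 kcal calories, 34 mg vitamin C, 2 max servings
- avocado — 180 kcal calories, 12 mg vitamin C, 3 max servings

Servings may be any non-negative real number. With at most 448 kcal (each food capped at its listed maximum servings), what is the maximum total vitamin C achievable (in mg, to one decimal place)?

483.8 mg

Vitamin C per kcal: strawberries 1.556, spinach 0.8293, orange 0.8, avocado 0.06667.
Take 3 servings of strawberries: uses 189 kcal, +294.0 mg vitamin C (running total 294.0 mg).
Take 2 servings of spinach: uses 82 kcal, +68.0 mg vitamin C (running total 362.0 mg).
Take 2 servings of orange: uses 150 kcal, +120.0 mg vitamin C (running total 482.0 mg).
Take 0.15 servings of avocado: uses 27 kcal, +1.8 mg vitamin C (running total 483.8 mg).
Filling greedily by vitamin C-per-kcal is optimal for one linear limit, giving 483.8 mg.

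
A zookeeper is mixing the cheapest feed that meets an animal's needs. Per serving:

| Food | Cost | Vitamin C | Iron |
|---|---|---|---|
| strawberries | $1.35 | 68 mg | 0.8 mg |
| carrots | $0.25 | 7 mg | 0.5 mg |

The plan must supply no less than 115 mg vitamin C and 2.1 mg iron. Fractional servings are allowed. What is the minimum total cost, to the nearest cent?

$2.48

For a min-cost LP with two ≥-constraints, a basic feasible solution has at most two positive variables.
strawberries only: max(115/68, 2.1/0.8) = 2.625 servings → $3.54.
carrots only: max(115/7, 2.1/0.5) = 16.43 servings → $4.11.
strawberries + carrots with both tight: 1.507 servings and 1.789 servings → $2.48.
So the least-cost plan costs $2.48.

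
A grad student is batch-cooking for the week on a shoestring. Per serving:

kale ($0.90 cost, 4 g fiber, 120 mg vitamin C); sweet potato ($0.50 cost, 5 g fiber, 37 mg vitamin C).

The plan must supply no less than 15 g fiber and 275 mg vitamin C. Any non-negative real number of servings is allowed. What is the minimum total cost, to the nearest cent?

The cheapest plan sits at a corner of the feasible region — with two constraints it uses at most two foods.
kale only: max(15/4, 275/120) = 3.75 servings → $3.38.
sweet potato only: max(15/5, 275/37) = 7.432 servings → $3.72.
kale + sweet potato with both tight: 1.814 servings and 1.549 servings → $2.41.
Cheapest feasible corner: $2.41.

$2.41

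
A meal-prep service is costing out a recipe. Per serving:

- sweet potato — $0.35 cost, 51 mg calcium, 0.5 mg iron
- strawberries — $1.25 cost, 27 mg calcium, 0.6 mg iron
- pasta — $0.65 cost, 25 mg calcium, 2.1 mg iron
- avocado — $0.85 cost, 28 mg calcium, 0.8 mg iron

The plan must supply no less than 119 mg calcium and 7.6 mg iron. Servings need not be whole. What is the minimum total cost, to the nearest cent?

$2.48

sweet potato only: max(119/51, 7.6/0.5) = 15.2 servings → $5.32.
strawberries only: max(119/27, 7.6/0.6) = 12.67 servings → $15.83.
pasta only: max(119/25, 7.6/2.1) = 4.76 servings → $3.09.
avocado only: max(119/28, 7.6/0.8) = 9.5 servings → $8.07.
sweet potato + strawberries: intersection lies outside the first quadrant.
sweet potato + pasta with both tight: 0.6332 servings and 3.468 servings → $2.48.
sweet potato + avocado with both targets exact would need a negative amount; discard.
strawberries + pasta with both tight: 1.436 servings and 3.209 servings → $3.88.
strawberries + avocado: the both-tight solution has a negative serving — not a feasible corner.
pasta + avocado with both tight: 3.031 servings and 1.544 servings → $3.28.
Cheapest feasible corner: $2.48.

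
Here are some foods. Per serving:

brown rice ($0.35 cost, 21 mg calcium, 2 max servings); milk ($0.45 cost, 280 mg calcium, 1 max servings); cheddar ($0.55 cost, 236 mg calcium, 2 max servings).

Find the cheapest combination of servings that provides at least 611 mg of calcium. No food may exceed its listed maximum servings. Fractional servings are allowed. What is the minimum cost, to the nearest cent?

$1.22

Cost per mg of calcium: milk $0.0016, cheddar $0.0023, brown rice $0.0167.
Take 1 serving of milk: +280.0 mg calcium for $0.45 (total $0.45, still need 331.0 mg).
Take 1.403 servings of cheddar: +331.0 mg calcium for $0.77 (total $1.22, still need 0.0 mg).
Greedy by cheapest-per-mg is optimal for a single linear constraint, so the minimum cost is $1.22.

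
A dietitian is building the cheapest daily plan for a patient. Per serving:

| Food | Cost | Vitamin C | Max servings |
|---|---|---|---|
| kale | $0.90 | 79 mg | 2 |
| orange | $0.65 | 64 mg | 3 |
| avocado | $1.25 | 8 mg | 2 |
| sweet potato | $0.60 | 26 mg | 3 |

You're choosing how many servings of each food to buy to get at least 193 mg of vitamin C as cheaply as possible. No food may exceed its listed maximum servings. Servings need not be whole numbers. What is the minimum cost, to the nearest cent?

Cost per mg of vitamin C: orange $0.0102, kale $0.0114, sweet potato $0.0231, avocado $0.1562.
Take 3 servings of orange: +192.0 mg vitamin C for $1.95 (total $1.95, still need 1.0 mg).
Take 0.01266 servings of kale: +1.0 mg vitamin C for $0.01 (total $1.96, still need 0.0 mg).
Filling from the cheapest source first is optimal under one linear minimum: $1.96.

$1.96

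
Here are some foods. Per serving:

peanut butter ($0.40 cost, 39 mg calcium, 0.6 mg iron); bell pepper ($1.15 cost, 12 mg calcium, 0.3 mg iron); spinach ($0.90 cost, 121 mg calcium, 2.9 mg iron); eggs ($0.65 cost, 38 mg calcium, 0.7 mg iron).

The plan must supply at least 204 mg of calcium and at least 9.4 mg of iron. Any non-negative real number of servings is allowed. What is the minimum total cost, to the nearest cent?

An LP optimum is at a vertex; with two nutrient constraints at most two foods are used. Check each candidate.
peanut butter only: max(204/39, 9.4/0.6) = 15.67 servings → $6.27.
bell pepper only: max(204/12, 9.4/0.3) = 31.33 servings → $36.03.
spinach only: max(204/121, 9.4/2.9) = 3.241 servings → $2.92.
eggs only: max(204/38, 9.4/0.7) = 13.43 servings → $8.73.
peanut butter + bell pepper: the both-tight solution has a negative serving — not a feasible corner.
peanut butter + spinach with both targets exact would need a negative amount; discard.
peanut butter + eggs with both targets exact would need a negative amount; discard.
bell pepper + spinach with both targets exact would need a negative amount; discard.
bell pepper + eggs: intersection lies outside the first quadrant.
spinach + eggs: intersection lies outside the first quadrant.
So the least-cost plan costs $2.92.

$2.92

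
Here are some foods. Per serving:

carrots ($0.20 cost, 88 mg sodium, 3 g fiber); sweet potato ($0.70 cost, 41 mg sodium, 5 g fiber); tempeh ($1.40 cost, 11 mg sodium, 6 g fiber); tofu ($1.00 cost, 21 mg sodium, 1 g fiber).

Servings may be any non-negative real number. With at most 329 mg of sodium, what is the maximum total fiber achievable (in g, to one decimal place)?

179.5 g

Fiber per mg sodium: tempeh 0.5455, sweet potato 0.122, tofu 0.04762, carrots 0.03409.
With no serving limits, spend the whole sodium allowance on tempeh: 329 mg / 11 mg × 6 g = 179.5 g.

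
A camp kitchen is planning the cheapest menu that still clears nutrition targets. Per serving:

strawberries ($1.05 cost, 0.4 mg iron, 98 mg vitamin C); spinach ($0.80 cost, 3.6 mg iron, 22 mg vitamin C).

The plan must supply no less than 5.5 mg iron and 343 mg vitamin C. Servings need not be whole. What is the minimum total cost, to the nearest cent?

$4.33

Minimising a linear cost over {iron ≥ 5.5, vitamin C ≥ 343, servings ≥ 0} — the optimum is at a vertex, using one or two foods.
strawberries only: max(5.5/0.4, 343/98) = 13.75 servings → $14.44.
spinach only: max(5.5/3.6, 343/22) = 15.59 servings → $12.47.
strawberries + spinach with both tight: 3.238 servings and 1.168 servings → $4.33.
So the least-cost plan costs $4.33.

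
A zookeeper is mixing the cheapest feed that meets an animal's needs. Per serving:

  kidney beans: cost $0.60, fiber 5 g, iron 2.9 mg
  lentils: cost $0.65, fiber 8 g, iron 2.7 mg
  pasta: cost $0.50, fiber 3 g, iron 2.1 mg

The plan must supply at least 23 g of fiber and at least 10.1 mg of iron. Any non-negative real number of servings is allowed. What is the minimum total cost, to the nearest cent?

A basic optimal solution has at most two foods positive. Try each food alone and each pair with both targets met exactly.
kidney beans only: max(23/5, 10.1/2.9) = 4.6 servings → $2.76.
lentils only: max(23/8, 10.1/2.7) = 3.741 servings → $2.43.
pasta only: max(23/3, 10.1/2.1) = 7.667 servings → $3.83.
kidney beans + lentils with both tight: 1.928 servings and 1.67 servings → $2.24.
kidney beans + pasta with both targets exact would need a negative amount; discard.
lentils + pasta with both tight: 2.069 servings and 2.149 servings → $2.42.
So the least-cost plan costs $2.24.

$2.24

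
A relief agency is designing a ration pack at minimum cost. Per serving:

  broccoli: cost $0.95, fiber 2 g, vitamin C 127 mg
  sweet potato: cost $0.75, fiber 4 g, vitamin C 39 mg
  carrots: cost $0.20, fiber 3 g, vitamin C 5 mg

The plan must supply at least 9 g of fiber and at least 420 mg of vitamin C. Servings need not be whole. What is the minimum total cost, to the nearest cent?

$3.27

broccoli only: max(9/2, 420/127) = 4.5 servings → $4.28.
sweet potato only: max(9/4, 420/39) = 10.77 servings → $8.08.
carrots only: max(9/3, 420/5) = 84 servings → $16.80.
broccoli + sweet potato with both tight: 3.091 servings and 0.7047 servings → $3.46.
broccoli + carrots with both tight: 3.275 servings and 0.8167 servings → $3.27.
sweet potato + carrots: the both-tight solution has a negative serving — not a feasible corner.
The minimum over all feasible corners is $3.27.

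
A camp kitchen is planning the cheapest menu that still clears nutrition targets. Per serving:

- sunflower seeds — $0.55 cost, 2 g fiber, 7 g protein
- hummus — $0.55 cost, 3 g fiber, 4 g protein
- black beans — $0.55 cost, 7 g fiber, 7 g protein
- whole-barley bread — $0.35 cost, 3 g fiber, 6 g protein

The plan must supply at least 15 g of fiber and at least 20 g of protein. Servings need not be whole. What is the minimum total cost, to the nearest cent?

$1.37

The cheapest plan sits at a corner of the feasible region — with two constraints it uses at most two foods.
sunflower seeds only: max(15/2, 20/7) = 7.5 servings → $4.12.
hummus only: max(15/3, 20/4) = 5 servings → $2.75.
black beans only: max(15/7, 20/7) = 2.857 servings → $1.57.
whole-barley bread only: max(15/3, 20/6) = 5 servings → $1.75.
sunflower seeds + hummus with both tight: 0 servings and 5 servings → $2.75.
sunflower seeds + black beans with both tight: 1 serving and 1.857 servings → $1.57.
sunflower seeds + whole-barley bread: intersection lies outside the first quadrant.
hummus + black beans with both tight: 5 servings and 0 servings → $2.75.
hummus + whole-barley bread with both tight: 5 servings and 0 servings → $2.75.
black beans + whole-barley bread with both tight: 1.429 servings and 1.667 servings → $1.37.
Cheapest feasible corner: $1.37.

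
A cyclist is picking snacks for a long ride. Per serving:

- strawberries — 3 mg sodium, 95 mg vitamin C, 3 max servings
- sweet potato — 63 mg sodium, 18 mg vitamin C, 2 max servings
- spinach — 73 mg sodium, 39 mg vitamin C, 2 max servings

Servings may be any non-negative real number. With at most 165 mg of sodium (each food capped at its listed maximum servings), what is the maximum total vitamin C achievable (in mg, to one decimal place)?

Vitamin C per mg sodium: strawberries 31.67, spinach 0.5342, sweet potato 0.2857.
Take 3 servings of strawberries: uses 9 mg sodium, +285.0 mg vitamin C (running total 285.0 mg).
Take 2 servings of spinach: uses 146 mg sodium, +78.0 mg vitamin C (running total 363.0 mg).
Take 0.1587 servings of sweet potato: uses 10 mg sodium, +2.9 mg vitamin C (running total 365.9 mg).
Filling greedily by vitamin C-per-mg sodium is optimal for one linear limit, giving 365.9 mg.

365.9 mg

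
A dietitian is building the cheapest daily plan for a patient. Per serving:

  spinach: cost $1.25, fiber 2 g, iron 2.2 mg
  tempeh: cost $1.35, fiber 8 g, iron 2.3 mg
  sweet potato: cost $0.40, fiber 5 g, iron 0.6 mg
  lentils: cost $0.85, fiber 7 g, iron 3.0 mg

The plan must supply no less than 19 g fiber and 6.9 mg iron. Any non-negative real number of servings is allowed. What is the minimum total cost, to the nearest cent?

$2.14

With two linear requirements the optimum uses one or two foods; enumerate the corners.
spinach only: max(19/2, 6.9/2.2) = 9.5 servings → $11.88.
tempeh only: max(19/8, 6.9/2.3) = 3 servings → $4.05.
sweet potato only: max(19/5, 6.9/0.6) = 11.5 servings → $4.60.
lentils only: max(19/7, 6.9/3.0) = 2.714 servings → $2.31.
spinach + tempeh with both tight: 0.8846 servings and 2.154 servings → $4.01.
spinach + sweet potato with both tight: 2.357 servings and 2.857 servings → $4.09.
spinach + lentils: intersection lies outside the first quadrant.
tempeh + sweet potato: intersection lies outside the first quadrant.
tempeh + lentils with both tight: 1.101 servings and 1.456 servings → $2.72.
sweet potato + lentils with both tight: 0.8056 servings and 2.139 servings → $2.14.
So the least-cost plan costs $2.14.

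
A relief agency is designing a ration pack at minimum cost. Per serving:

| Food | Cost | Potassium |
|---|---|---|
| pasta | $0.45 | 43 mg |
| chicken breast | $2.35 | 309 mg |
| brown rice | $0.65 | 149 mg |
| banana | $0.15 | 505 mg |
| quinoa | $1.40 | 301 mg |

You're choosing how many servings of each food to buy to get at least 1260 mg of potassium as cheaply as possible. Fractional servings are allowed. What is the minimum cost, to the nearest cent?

Cost per mg of potassium: banana $0.0003, brown rice $0.0044, quinoa $0.0047, chicken breast $0.0076, pasta $0.0105.
With no serving limits, use only banana: 1260 mg / 505 mg = 2.495 servings × $0.15 = $0.37.

$0.37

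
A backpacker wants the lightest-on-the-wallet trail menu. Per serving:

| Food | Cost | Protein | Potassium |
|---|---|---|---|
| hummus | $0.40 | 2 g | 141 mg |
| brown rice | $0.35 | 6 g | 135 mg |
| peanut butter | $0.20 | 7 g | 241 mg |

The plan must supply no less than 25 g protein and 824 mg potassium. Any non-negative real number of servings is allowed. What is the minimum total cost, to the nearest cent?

$0.71

With two linear requirements the optimum uses one or two foods; enumerate the corners.
hummus only: max(25/2, 824/141) = 12.5 servings → $5.00.
brown rice only: max(25/6, 824/135) = 6.104 servings → $2.14.
peanut butter only: max(25/7, 824/241) = 3.571 servings → $0.71.
hummus + brown rice with both tight: 2.724 servings and 3.259 servings → $2.23.
hummus + peanut butter: the both-tight solution has a negative serving — not a feasible corner.
brown rice + peanut butter with both tight: 0.513 servings and 3.132 servings → $0.81.
Cheapest feasible corner: $0.71.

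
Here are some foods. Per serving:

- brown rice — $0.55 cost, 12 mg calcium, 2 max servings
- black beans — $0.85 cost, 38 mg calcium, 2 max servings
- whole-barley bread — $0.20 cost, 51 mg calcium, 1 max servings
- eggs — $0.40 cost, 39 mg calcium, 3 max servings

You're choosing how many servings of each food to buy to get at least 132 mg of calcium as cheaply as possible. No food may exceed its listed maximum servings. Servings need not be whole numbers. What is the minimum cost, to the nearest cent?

Cost per mg of calcium: whole-barley bread $0.0039, eggs $0.0103, black beans $0.0224, brown rice $0.0458.
Take 1 serving of whole-barley bread: +51.0 mg calcium for $0.20 (total $0.20, still need 81.0 mg).
Take 2.077 servings of eggs: +81.0 mg calcium for $0.83 (total $1.03, still need 0.0 mg).
Greedy by cheapest-per-mg is optimal for a single linear constraint, so the minimum cost is $1.03.

$1.03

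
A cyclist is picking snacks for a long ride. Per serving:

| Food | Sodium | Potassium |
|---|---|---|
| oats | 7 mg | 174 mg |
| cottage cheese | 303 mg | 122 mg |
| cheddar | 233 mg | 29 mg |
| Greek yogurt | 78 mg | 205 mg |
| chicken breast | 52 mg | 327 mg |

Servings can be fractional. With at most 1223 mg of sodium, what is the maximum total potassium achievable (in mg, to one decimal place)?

Potassium per mg sodium: oats 24.86, chicken breast 6.288, Greek yogurt 2.628, cottage cheese 0.4026, cheddar 0.1245.
With no serving limits, spend the whole sodium allowance on oats: 1223 mg / 7 mg × 174 mg = 30400.3 mg.

30400.3 mg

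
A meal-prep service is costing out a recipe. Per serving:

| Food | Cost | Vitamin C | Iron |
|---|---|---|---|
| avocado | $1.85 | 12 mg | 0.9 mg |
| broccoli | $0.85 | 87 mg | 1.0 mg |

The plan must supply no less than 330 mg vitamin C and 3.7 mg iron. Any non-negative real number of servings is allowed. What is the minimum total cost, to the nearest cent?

The cheapest plan sits at a corner of the feasible region — with two constraints it uses at most two foods.
avocado only: max(330/12, 3.7/0.9) = 27.5 servings → $50.88.
broccoli only: max(330/87, 3.7/1.0) = 3.793 servings → $3.22.
avocado + broccoli with both targets exact would need a negative amount; discard.
Cheapest feasible corner: $3.22.

$3.22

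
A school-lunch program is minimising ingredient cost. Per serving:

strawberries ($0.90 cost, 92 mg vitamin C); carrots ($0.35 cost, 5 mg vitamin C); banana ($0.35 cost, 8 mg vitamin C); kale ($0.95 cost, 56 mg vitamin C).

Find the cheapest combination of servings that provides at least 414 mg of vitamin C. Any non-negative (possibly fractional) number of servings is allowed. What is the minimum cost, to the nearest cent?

Cost per mg of vitamin C: strawberries $0.0098, kale $0.0170, banana $0.0437, carrots $0.0700.
With no serving limits, use only strawberries: 414 mg / 92 mg = 4.5 servings × $0.90 = $4.05.

$4.05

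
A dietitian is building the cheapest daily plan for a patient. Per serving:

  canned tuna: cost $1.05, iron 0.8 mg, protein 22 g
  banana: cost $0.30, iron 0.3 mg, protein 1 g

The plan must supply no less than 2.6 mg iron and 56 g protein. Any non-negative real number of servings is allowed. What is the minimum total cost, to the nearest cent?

$3.21

An LP optimum is at a vertex; with two nutrient constraints at most two foods are used. Check each candidate.
canned tuna only: max(2.6/0.8, 56/22) = 3.25 servings → $3.41.
banana only: max(2.6/0.3, 56/1) = 56 servings → $16.80.
canned tuna + banana with both tight: 2.448 servings and 2.138 servings → $3.21.
Cheapest feasible corner: $3.21.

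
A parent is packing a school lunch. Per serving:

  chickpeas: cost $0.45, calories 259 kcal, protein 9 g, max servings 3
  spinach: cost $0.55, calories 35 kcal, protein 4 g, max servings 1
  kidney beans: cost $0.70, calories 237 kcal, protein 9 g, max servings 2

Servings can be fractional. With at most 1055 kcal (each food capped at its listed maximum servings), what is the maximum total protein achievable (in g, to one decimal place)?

41.0 g

Protein per kcal: spinach 0.1143, kidney beans 0.03797, chickpeas 0.03475.
Take 1 serving of spinach: uses 35 kcal, +4.0 g protein (running total 4.0 g).
Take 2 servings of kidney beans: uses 474 kcal, +18.0 g protein (running total 22.0 g).
Take 2.108 servings of chickpeas: uses 546 kcal, +19.0 g protein (running total 41.0 g).
Filling greedily by protein-per-kcal is optimal for one linear limit, giving 41.0 g.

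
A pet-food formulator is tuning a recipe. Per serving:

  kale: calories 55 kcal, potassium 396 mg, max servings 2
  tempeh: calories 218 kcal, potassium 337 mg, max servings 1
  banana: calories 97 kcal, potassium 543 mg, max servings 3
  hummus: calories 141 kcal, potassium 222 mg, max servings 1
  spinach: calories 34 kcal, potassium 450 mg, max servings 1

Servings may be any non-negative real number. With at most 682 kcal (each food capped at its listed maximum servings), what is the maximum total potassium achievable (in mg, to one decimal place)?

Potassium per kcal: spinach 13.24, kale 7.2, banana 5.598, hummus 1.574, tempeh 1.546.
Take 1 serving of spinach: uses 34 kcal, +450.0 mg potassium (running total 450.0 mg).
Take 2 servings of kale: uses 110 kcal, +792.0 mg potassium (running total 1242.0 mg).
Take 3 servings of banana: uses 291 kcal, +1629.0 mg potassium (running total 2871.0 mg).
Take 1 serving of hummus: uses 141 kcal, +222.0 mg potassium (running total 3093.0 mg).
Take 0.4862 servings of tempeh: uses 106 kcal, +163.9 mg potassium (running total 3256.9 mg).
Greedy by best ratio exhausts the calories allowance optimally: 3256.9 mg.

3256.9 mg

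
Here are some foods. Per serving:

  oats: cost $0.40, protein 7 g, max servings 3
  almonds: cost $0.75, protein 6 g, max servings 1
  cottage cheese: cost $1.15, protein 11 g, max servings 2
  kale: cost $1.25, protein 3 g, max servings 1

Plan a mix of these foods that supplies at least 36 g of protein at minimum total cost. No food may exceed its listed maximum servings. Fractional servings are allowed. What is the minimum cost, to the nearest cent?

$2.77

Cost per g of protein: oats $0.0571, cottage cheese $0.1045, almonds $0.1250, kale $0.4167.
Take 3 servings of oats: +21.0 g protein for $1.20 (total $1.20, still need 15.0 g).
Take 1.364 servings of cottage cheese: +15.0 g protein for $1.57 (total $2.77, still need 0.0 g).
Filling from the cheapest source first is optimal under one linear minimum: $2.77.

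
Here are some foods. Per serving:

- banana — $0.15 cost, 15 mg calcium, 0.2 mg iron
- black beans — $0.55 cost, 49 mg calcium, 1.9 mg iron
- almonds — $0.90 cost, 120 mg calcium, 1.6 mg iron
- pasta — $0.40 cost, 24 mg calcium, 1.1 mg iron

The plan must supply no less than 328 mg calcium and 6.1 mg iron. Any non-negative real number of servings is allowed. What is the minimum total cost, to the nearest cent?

For a min-cost LP with two ≥-constraints, a basic feasible solution has at most two positive variables.
banana only: max(328/15, 6.1/0.2) = 30.5 servings → $4.58.
black beans only: max(328/49, 6.1/1.9) = 6.694 servings → $3.68.
almonds only: max(328/120, 6.1/1.6) = 3.812 servings → $3.43.
pasta only: max(328/24, 6.1/1.1) = 13.67 servings → $5.47.
banana + black beans with both tight: 17.34 servings and 1.385 servings → $3.36.
banana + almonds (both tight): parallel constraints — no distinct corner.
banana + pasta with both tight: 18.32 servings and 2.214 servings → $3.63.
black beans + almonds with both tight: 1.385 servings and 2.168 servings → $2.71.
black beans + pasta: the both-tight solution has a negative serving — not a feasible corner.
almonds + pasta with both tight: 2.291 servings and 2.214 servings → $2.95.
The minimum over all feasible corners is $2.71.

$2.71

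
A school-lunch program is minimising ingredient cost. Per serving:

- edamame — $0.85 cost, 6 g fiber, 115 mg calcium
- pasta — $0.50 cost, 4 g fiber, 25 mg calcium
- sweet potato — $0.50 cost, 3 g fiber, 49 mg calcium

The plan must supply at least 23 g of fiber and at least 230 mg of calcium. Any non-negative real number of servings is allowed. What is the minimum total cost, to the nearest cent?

$2.99

With two linear requirements the optimum uses one or two foods; enumerate the corners.
edamame only: max(23/6, 230/115) = 3.833 servings → $3.26.
pasta only: max(23/4, 230/25) = 9.2 servings → $4.60.
sweet potato only: max(23/3, 230/49) = 7.667 servings → $3.83.
edamame + pasta with both tight: 1.113 servings and 4.081 servings → $2.99.
edamame + sweet potato with both targets exact would need a negative amount; discard.
pasta + sweet potato with both tight: 3.612 servings and 2.851 servings → $3.23.
So the least-cost plan costs $2.99.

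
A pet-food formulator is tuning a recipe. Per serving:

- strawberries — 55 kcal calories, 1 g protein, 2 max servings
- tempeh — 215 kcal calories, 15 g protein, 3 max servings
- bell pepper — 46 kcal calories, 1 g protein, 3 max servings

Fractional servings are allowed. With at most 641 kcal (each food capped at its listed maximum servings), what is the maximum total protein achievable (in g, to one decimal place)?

Protein per kcal: tempeh 0.06977, bell pepper 0.02174, strawberries 0.01818.
Take 2.981 servings of tempeh: uses 641 kcal, +44.7 g protein (running total 44.7 g).
Filling greedily by protein-per-kcal is optimal for one linear limit, giving 44.7 g.

44.7 g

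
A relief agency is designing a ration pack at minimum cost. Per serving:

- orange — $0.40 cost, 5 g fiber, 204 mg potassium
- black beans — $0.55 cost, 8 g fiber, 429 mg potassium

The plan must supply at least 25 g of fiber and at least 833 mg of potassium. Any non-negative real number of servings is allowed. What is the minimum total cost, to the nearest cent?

With two linear requirements the optimum uses one or two foods; enumerate the corners.
orange only: max(25/5, 833/204) = 5 servings → $2.00.
black beans only: max(25/8, 833/429) = 3.125 servings → $1.72.
orange + black beans: intersection lies outside the first quadrant.
So the least-cost plan costs $1.72.

$1.72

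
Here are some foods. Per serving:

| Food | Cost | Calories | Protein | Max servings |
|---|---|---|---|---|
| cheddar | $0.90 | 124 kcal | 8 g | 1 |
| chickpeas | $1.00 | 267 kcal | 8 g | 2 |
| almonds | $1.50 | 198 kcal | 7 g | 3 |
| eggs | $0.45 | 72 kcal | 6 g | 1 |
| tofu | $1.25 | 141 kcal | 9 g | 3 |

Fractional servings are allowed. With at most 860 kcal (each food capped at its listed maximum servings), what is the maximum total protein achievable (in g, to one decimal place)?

Protein per kcal: eggs 0.08333, cheddar 0.06452, tofu 0.06383, almonds 0.03535, chickpeas 0.02996.
Take 1 serving of eggs: uses 72 kcal, +6.0 g protein (running total 6.0 g).
Take 1 serving of cheddar: uses 124 kcal, +8.0 g protein (running total 14.0 g).
Take 3 servings of tofu: uses 423 kcal, +27.0 g protein (running total 41.0 g).
Take 1.217 servings of almonds: uses 241 kcal, +8.5 g protein (running total 49.5 g).
Filling greedily by protein-per-kcal is optimal for one linear limit, giving 49.5 g.

49.5 g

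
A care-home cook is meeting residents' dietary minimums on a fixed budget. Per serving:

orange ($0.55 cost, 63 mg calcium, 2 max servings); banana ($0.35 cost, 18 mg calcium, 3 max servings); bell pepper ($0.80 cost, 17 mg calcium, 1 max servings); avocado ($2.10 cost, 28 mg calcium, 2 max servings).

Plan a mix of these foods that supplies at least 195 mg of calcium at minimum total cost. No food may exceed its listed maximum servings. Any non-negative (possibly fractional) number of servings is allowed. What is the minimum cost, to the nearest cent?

$2.86

Cost per mg of calcium: orange $0.0087, banana $0.0194, bell pepper $0.0471, avocado $0.0750.
Take 2 servings of orange: +126.0 mg calcium for $1.10 (total $1.10, still need 69.0 mg).
Take 3 servings of banana: +54.0 mg calcium for $1.05 (total $2.15, still need 15.0 mg).
Take 0.8824 servings of bell pepper: +15.0 mg calcium for $0.71 (total $2.86, still need 0.0 mg).
Greedy by cheapest-per-mg is optimal for a single linear constraint, so the minimum cost is $2.86.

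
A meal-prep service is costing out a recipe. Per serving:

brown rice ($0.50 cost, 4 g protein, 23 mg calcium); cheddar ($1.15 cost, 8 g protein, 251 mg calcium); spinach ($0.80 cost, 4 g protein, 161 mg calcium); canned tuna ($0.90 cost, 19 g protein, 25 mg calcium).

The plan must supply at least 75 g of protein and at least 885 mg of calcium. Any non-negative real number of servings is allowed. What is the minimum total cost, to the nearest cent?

brown rice only: max(75/4, 885/23) = 38.48 servings → $19.24.
cheddar only: max(75/8, 885/251) = 9.375 servings → $10.78.
spinach only: max(75/4, 885/161) = 18.75 servings → $15.00.
canned tuna only: max(75/19, 885/25) = 35.4 servings → $31.86.
brown rice + cheddar with both tight: 14.32 servings and 2.213 servings → $9.71.
brown rice + spinach with both tight: 15.46 servings and 3.288 servings → $10.36.
brown rice + canned tuna: intersection lies outside the first quadrant.
cheddar + spinach: intersection lies outside the first quadrant.
cheddar + canned tuna with both tight: 3.27 servings and 2.571 servings → $6.07.
spinach + canned tuna with both tight: 5.049 servings and 2.884 servings → $6.64.
Cheapest feasible corner: $6.07.

$6.07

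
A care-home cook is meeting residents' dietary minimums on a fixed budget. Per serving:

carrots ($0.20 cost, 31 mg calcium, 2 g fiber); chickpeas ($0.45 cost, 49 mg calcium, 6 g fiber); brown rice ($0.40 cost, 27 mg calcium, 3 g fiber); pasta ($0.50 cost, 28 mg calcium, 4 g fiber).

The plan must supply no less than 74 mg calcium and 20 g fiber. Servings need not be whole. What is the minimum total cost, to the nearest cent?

$1.50

Check every corner: each single food scaled to meet both minima, and each pair solved so both constraints bind.
carrots only: max(74/31, 20/2) = 10 servings → $2.00.
chickpeas only: max(74/49, 20/6) = 3.333 servings → $1.50.
brown rice only: max(74/27, 20/3) = 6.667 servings → $2.67.
pasta only: max(74/28, 20/4) = 5 servings → $2.50.
carrots + chickpeas: the both-tight solution has a negative serving — not a feasible corner.
carrots + brown rice with both targets exact would need a negative amount; discard.
carrots + pasta: intersection lies outside the first quadrant.
chickpeas + brown rice: the both-tight solution has a negative serving — not a feasible corner.
chickpeas + pasta: intersection lies outside the first quadrant.
brown rice + pasta with both targets exact would need a negative amount; discard.
Cheapest feasible corner: $1.50.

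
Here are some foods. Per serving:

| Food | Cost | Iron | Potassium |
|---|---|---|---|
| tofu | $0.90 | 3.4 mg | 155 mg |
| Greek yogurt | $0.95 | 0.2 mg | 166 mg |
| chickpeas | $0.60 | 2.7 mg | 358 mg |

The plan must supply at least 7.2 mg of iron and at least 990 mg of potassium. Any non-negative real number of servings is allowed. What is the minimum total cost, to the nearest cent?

$1.66

At the optimum either one food covers both requirements or two foods hit both targets exactly; no other combination can be cheaper.
tofu only: max(7.2/3.4, 990/155) = 6.387 servings → $5.75.
Greek yogurt only: max(7.2/0.2, 990/166) = 36 servings → $34.20.
chickpeas only: max(7.2/2.7, 990/358) = 2.765 servings → $1.66.
tofu + Greek yogurt with both tight: 1.87 servings and 4.218 servings → $5.69.
tofu + chickpeas: the both-tight solution has a negative serving — not a feasible corner.
Greek yogurt + chickpeas with both tight: 0.2533 servings and 2.648 servings → $1.83.
The minimum over all feasible corners is $1.66.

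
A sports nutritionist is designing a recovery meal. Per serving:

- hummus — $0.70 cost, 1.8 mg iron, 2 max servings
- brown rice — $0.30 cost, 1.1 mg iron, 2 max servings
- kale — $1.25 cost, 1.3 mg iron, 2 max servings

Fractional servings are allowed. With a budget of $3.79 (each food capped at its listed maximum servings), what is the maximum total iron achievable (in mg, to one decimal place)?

Iron per dollar: brown rice 3.667, hummus 2.571, kale 1.04.
Take 2 servings of brown rice: spends $0.60, +2.2 mg iron (running total 2.2 mg).
Take 2 servings of hummus: spends $1.40, +3.6 mg iron (running total 5.8 mg).
Take 1.432 servings of kale: spends $1.79, +1.9 mg iron (running total 7.7 mg).
Greedy by best ratio exhausts the cost allowance optimally: 7.7 mg.

7.7 mg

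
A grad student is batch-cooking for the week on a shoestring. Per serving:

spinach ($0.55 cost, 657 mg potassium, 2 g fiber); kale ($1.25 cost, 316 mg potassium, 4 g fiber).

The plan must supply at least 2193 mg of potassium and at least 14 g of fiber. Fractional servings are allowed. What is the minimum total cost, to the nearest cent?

$3.85

Compare the cost at each extreme point of the feasible region.
spinach only: max(2193/657, 14/2) = 7 servings → $3.85.
kale only: max(2193/316, 14/4) = 6.94 servings → $8.67.
spinach + kale with both tight: 2.178 servings and 2.411 servings → $4.21.
The minimum over all feasible corners is $3.85.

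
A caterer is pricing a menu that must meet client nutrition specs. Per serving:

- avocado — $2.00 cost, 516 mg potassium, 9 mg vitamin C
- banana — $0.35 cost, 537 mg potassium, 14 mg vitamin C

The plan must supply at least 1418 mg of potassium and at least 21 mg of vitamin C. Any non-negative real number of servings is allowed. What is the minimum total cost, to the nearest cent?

At the optimum either one food covers both requirements or two foods hit both targets exactly; no other combination can be cheaper.
avocado only: max(1418/516, 21/9) = 2.748 servings → $5.50.
banana only: max(1418/537, 21/14) = 2.641 servings → $0.92.
avocado + banana: intersection lies outside the first quadrant.
The minimum over all feasible corners is $0.92.

$0.92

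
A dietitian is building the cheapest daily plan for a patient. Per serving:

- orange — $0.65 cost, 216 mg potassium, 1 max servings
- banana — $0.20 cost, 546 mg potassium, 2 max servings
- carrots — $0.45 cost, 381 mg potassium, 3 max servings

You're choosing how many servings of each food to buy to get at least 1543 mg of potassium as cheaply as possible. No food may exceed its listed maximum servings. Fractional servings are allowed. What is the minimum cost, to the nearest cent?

$0.93

Cost per mg of potassium: banana $0.0004, carrots $0.0012, orange $0.0030.
Take 2 servings of banana: +1092.0 mg potassium for $0.40 (total $0.40, still need 451.0 mg).
Take 1.184 servings of carrots: +451.0 mg potassium for $0.53 (total $0.93, still need 0.0 mg).
Greedy by cheapest-per-mg is optimal for a single linear constraint, so the minimum cost is $0.93.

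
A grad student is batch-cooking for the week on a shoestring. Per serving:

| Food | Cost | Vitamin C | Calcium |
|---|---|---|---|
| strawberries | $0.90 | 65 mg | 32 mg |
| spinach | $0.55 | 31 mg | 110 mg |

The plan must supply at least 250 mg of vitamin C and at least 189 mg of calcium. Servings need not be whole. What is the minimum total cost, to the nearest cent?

Two binding constraints pin down two serving amounts, so the optimal mix uses at most two foods. The candidates are each food alone (scaled to the tighter of vitamin C/calcium) and each pair with both constraints tight.
strawberries only: max(250/65, 189/32) = 5.906 servings → $5.32.
spinach only: max(250/31, 189/110) = 8.065 servings → $4.44.
strawberries + spinach with both tight: 3.514 servings and 0.6958 servings → $3.55.
Cheapest feasible corner: $3.55.

$3.55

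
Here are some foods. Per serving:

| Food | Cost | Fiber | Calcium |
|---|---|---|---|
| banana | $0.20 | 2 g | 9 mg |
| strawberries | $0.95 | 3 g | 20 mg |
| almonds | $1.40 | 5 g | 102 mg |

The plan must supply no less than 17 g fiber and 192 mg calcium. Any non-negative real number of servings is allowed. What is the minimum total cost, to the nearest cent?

This is a tiny linear program; its minimum lies at a vertex of the feasible set. List the vertices and price them.
banana only: max(17/2, 192/9) = 21.33 servings → $4.27.
strawberries only: max(17/3, 192/20) = 9.6 servings → $9.12.
almonds only: max(17/5, 192/102) = 3.4 servings → $4.76.
banana + strawberries: intersection lies outside the first quadrant.
banana + almonds with both tight: 4.868 servings and 1.453 servings → $3.01.
strawberries + almonds with both tight: 3.757 servings and 1.146 servings → $5.17.
The minimum over all feasible corners is $3.01.

$3.01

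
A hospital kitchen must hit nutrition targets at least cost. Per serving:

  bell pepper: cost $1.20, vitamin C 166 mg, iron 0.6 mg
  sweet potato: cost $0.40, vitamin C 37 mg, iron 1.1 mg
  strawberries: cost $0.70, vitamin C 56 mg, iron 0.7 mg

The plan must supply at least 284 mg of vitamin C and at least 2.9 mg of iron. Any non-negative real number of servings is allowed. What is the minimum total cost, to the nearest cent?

$2.31

At the optimum either one food covers both requirements or two foods hit both targets exactly; no other combination can be cheaper.
bell pepper only: max(284/166, 2.9/0.6) = 4.833 servings → $5.80.
sweet potato only: max(284/37, 2.9/1.1) = 7.676 servings → $3.07.
strawberries only: max(284/56, 2.9/0.7) = 5.071 servings → $3.55.
bell pepper + sweet potato with both tight: 1.279 servings and 1.939 servings → $2.31.
bell pepper + strawberries with both tight: 0.4407 servings and 3.765 servings → $3.16.
sweet potato + strawberries: intersection lies outside the first quadrant.
Cheapest feasible corner: $2.31.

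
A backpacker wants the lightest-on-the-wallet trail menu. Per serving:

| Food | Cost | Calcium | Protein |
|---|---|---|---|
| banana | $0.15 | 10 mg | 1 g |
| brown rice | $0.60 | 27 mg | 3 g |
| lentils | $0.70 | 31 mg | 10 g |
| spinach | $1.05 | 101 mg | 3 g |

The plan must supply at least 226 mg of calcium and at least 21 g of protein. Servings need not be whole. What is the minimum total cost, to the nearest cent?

$2.94

With two linear requirements the optimum uses one or two foods; enumerate the corners.
banana only: max(226/10, 21/1) = 22.6 servings → $3.39.
brown rice only: max(226/27, 21/3) = 8.37 servings → $5.02.
lentils only: max(226/31, 21/10) = 7.29 servings → $5.10.
spinach only: max(226/101, 21/3) = 7 servings → $7.35.
banana + brown rice: the both-tight solution has a negative serving — not a feasible corner.
banana + lentils: intersection lies outside the first quadrant.
banana + spinach with both tight: 20.32 servings and 0.2254 servings → $3.29.
brown rice + lentils: intersection lies outside the first quadrant.
brown rice + spinach with both tight: 6.5 servings and 0.5 servings → $4.42.
lentils + spinach with both tight: 1.574 servings and 1.755 servings → $2.94.
The minimum over all feasible corners is $2.94.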